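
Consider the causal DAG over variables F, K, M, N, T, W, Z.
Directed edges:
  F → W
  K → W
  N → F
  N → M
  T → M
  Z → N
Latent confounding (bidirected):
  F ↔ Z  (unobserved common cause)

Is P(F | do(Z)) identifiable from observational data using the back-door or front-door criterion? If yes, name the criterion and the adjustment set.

P(F|do(Z)): frontdoor, adjust for {N}.

desc(Z)\{Z}={F,M,N,W}; candidates ⊆ {K,T}.
Z↔F: latent back-door arc(s) into Z.
size 0: {}; under {} Z still reaches {F,W} ∋ F.
size 1: {K}, {T}; under {K} Z still reaches {F,W} ∋ F.
size 2: {K,T}; under {K,T} Z still reaches {F,W} ∋ F.
Z↔F cannot be blocked by any observed set — no back-door set.
{N}: (i) intercepts every directed Z→F path; (ii) no back-door Z→{N}; (iii) {Z} blocks every back-door {N}→F. Front-door holds.
P(F|do(Z)) = Σ_{N} P(N|Z) Σ_{Z'} P(F|N,Z')P(Z').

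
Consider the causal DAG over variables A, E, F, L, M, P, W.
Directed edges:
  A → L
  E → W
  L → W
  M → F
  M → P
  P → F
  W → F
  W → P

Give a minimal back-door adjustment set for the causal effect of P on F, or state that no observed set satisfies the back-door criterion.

P→F: minimal back-door set {M, W}.

desc(P)\{P}={F}; candidates ⊆ {A,E,L,M,W}.
size 0: {}; under {} P still reaches {A,E,F,L,M,W} ∋ F.
size 1: {A}, {E}, {L} …(+2); under {A} P still reaches {E,F,L,M,W} ∋ F.
{M,W}: P⊥F given {M,W} in G with P→· removed — back-door holds.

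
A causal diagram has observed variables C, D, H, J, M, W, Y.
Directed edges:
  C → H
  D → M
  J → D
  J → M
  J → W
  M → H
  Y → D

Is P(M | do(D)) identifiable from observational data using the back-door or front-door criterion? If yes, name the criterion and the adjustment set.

desc(D)\{D}={H,M}; candidates ⊆ {C,J,W,Y}.
size 0: {}; under {} D still reaches {H,J,M,W,Y} ∋ M.
{J}: D⊥M given {J} in G with D→· removed — back-door holds.
P(M|do(D)) = Σ_{J} P(M|D,J)·P(J).

P(M|do(D)): backdoor, adjust for {J}.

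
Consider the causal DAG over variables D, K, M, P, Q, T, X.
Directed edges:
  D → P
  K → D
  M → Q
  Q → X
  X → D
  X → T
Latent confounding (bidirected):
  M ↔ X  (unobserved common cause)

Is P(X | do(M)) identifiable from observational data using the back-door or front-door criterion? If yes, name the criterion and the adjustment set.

P(X|do(M)): frontdoor, adjust for {Q}.

desc(M)\{M}={D,P,Q,T,X}; candidates ⊆ {K}.
M↔X: latent back-door arc(s) into M.
size 0: {}; under {} M still reaches {D,P,T,X} ∋ X.
size 1: {K}; under {K} M still reaches {D,P,T,X} ∋ X.
M↔X cannot be blocked by any observed set — no back-door set.
{Q}: (i) intercepts every directed M→X path; (ii) no back-door M→{Q}; (iii) {M} blocks every back-door {Q}→X. Front-door holds.
P(X|do(M)) = Σ_{Q} P(Q|M) Σ_{M'} P(X|Q,M')P(M').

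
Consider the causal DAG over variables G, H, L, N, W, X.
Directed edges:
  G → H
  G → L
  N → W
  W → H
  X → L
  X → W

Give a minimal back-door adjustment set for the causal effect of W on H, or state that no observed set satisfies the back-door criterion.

W→H: minimal back-door set ∅.

desc(W)\{W}={H}; candidates ⊆ {G,L,N,X}.
∅: W⊥H given ∅ in G with W→· removed — back-door holds.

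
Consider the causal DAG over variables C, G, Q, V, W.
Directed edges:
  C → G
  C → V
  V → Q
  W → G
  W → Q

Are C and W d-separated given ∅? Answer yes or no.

Yes — C ⊥ W | ∅.

Bayes-Ball from C | ∅ reaches {G,Q,V}.
W ∉ reach(C|∅) ⇒ C ⊥ W | ∅.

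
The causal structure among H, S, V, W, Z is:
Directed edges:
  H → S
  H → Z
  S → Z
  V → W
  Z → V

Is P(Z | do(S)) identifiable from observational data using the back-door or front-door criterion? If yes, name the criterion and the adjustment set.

desc(S)\{S}={V,W,Z}; candidates ⊆ {H}.
size 0: {}; under {} S still reaches {H,V,W,Z} ∋ Z.
{H}: S⊥Z given {H} in G with S→· removed — back-door holds.
P(Z|do(S)) = Σ_{H} P(Z|S,H)·P(H).

P(Z|do(S)): backdoor, adjust for {H}.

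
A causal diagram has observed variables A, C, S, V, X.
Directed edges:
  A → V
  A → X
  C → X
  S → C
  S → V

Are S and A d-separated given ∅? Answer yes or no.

Bayes-Ball from S | ∅ reaches {C,V,X}.
A ∉ reach(S|∅) ⇒ S ⊥ A | ∅.

Yes — S ⊥ A | ∅.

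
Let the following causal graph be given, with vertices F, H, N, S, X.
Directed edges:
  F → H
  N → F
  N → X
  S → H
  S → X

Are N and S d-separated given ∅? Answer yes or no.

Bayes-Ball from N | ∅ reaches {F,H,X}.
S ∉ reach(N|∅) ⇒ N ⊥ S | ∅.

Yes — N ⊥ S | ∅.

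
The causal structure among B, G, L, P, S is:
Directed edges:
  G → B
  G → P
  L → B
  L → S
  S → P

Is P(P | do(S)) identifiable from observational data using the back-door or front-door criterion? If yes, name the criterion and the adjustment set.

desc(S)\{S}={P}; candidates ⊆ {B,G,L}.
∅: S⊥P given ∅ in G with S→· removed — back-door holds.
P(P|do(S)) = P(P|S) — no adjustment needed.

P(P|do(S)): backdoor, adjust for ∅.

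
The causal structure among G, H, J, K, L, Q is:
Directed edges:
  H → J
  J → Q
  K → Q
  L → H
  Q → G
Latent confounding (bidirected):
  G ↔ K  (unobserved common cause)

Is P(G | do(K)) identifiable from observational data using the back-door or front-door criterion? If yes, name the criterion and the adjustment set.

desc(K)\{K}={G,Q}; candidates ⊆ {H,J,L}.
K↔G: latent back-door arc(s) into K.
size 0: {}; under {} K still reaches {G} ∋ G.
size 1: {H}, {J}, {L}; under {H} K still reaches {G} ∋ G.
size 2: {H,J}, {H,L}, {J,L}; under {H,J} K still reaches {G} ∋ G.
K↔G cannot be blocked by any observed set — no back-door set.
{Q}: (i) intercepts every directed K→G path; (ii) no back-door K→{Q}; (iii) {K} blocks every back-door {Q}→G. Front-door holds.
P(G|do(K)) = Σ_{Q} P(Q|K) Σ_{K'} P(G|Q,K')P(K').

P(G|do(K)): frontdoor, adjust for {Q}.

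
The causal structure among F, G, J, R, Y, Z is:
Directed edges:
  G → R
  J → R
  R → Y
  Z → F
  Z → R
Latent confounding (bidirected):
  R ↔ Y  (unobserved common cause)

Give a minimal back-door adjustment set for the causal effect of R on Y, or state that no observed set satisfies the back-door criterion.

desc(R)\{R}={Y}; candidates ⊆ {F,G,J,Z}.
R↔Y: latent back-door arc(s) into R.
size 0: {}; under {} R still reaches {F,G,J,Y,Z} ∋ Y.
size 1: {F}, {G}, {J} …(+1); under {F} R still reaches {G,J,Y,Z} ∋ Y.
size 2: {F,G}, {F,J}, {F,Z} …(+3); under {F,G} R still reaches {J,Y,Z} ∋ Y.
R↔Y cannot be blocked by any observed set — no back-door set.

R→Y: no observed back-door set.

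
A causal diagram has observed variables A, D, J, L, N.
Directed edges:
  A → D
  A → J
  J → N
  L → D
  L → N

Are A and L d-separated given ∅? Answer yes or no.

Bayes-Ball from A | ∅ reaches {D,J,N}.
L ∉ reach(A|∅) ⇒ A ⊥ L | ∅.

Yes — A ⊥ L | ∅.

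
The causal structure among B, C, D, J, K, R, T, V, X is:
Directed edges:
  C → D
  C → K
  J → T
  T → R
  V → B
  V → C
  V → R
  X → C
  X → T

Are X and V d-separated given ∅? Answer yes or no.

Yes — X ⊥ V | ∅.

Bayes-Ball from X | ∅ reaches {C,D,K,R,T}.
V ∉ reach(X|∅) ⇒ X ⊥ V | ∅.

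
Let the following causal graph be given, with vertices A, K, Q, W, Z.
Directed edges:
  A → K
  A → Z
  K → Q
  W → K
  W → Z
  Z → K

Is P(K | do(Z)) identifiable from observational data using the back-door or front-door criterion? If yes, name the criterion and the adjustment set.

desc(Z)\{Z}={K,Q}; candidates ⊆ {A,W}.
size 0: {}; under {} Z still reaches {A,K,Q,W} ∋ K.
size 1: {A}, {W}; under {A} Z still reaches {K,Q,W} ∋ K.
{A,W}: Z⊥K given {A,W} in G with Z→· removed — back-door holds.
P(K|do(Z)) = Σ_{A,W} P(K|Z,A,W)·P(A,W).

P(K|do(Z)): backdoor, adjust for {A, W}.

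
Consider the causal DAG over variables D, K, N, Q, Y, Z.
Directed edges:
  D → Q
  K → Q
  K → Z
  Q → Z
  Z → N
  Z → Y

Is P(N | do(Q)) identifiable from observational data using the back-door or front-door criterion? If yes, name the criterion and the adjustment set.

P(N|do(Q)): backdoor, adjust for {K}.

desc(Q)\{Q}={N,Y,Z}; candidates ⊆ {D,K}.
size 0: {}; under {} Q still reaches {D,K,N,Y,Z} ∋ N.
{K}: Q⊥N given {K} in G with Q→· removed — back-door holds.
P(N|do(Q)) = Σ_{K} P(N|Q,K)·P(K).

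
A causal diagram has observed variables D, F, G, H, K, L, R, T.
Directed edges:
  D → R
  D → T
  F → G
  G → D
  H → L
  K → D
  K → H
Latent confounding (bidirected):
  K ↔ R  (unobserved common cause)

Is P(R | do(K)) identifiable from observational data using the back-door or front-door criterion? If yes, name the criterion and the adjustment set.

desc(K)\{K}={D,H,L,R,T}; candidates ⊆ {F,G}.
K↔R: latent back-door arc(s) into K.
size 0: {}; under {} K still reaches {R} ∋ R.
size 1: {F}, {G}; under {F} K still reaches {R} ∋ R.
size 2: {F,G}; under {F,G} K still reaches {R} ∋ R.
K↔R cannot be blocked by any observed set — no back-door set.
{D}: (i) intercepts every directed K→R path; (ii) no back-door K→{D}; (iii) {K} blocks every back-door {D}→R. Front-door holds.
P(R|do(K)) = Σ_{D} P(D|K) Σ_{K'} P(R|D,K')P(K').

P(R|do(K)): frontdoor, adjust for {D}.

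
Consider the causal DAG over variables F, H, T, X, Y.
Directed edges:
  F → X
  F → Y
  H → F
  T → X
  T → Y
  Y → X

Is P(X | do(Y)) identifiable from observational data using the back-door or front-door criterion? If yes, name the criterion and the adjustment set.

desc(Y)\{Y}={X}; candidates ⊆ {F,H,T}.
size 0: {}; under {} Y still reaches {F,H,T,X} ∋ X.
size 1: {F}, {H}, {T}; under {F} Y still reaches {T,X} ∋ X.
{F,T}: Y⊥X given {F,T} in G with Y→· removed — back-door holds.
P(X|do(Y)) = Σ_{F,T} P(X|Y,F,T)·P(F,T).

P(X|do(Y)): backdoor, adjust for {F, T}.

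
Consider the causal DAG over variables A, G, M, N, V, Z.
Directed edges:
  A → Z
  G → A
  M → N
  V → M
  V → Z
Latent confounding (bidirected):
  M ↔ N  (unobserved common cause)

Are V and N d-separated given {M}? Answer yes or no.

Bayes-Ball from V | {M} reaches {N,Z}.
N ∈ reach(V|{M}) ⇒ V ⊥̸ N | {M}.

No — V and N are d-connected given {M}.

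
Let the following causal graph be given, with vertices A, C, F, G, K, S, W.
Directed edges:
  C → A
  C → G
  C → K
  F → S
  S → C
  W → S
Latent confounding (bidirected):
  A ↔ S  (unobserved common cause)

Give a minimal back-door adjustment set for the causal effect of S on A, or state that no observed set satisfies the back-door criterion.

desc(S)\{S}={A,C,G,K}; candidates ⊆ {F,W}.
S↔A: latent back-door arc(s) into S.
size 0: {}; under {} S still reaches {A,F,W} ∋ A.
size 1: {F}, {W}; under {F} S still reaches {A,W} ∋ A.
size 2: {F,W}; under {F,W} S still reaches {A} ∋ A.
S↔A cannot be blocked by any observed set — no back-door set.

S→A: no observed back-door set.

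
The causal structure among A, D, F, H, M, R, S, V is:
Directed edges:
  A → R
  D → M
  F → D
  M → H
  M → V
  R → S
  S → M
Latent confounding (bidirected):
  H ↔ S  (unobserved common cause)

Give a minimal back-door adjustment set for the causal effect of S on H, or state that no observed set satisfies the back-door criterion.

desc(S)\{S}={H,M,V}; candidates ⊆ {A,D,F,R}.
S↔H: latent back-door arc(s) into S.
size 0: {}; under {} S still reaches {A,H,R} ∋ H.
size 1: {A}, {D}, {F} …(+1); under {A} S still reaches {H,R} ∋ H.
size 2: {A,D}, {A,F}, {A,R} …(+3); under {A,D} S still reaches {H,R} ∋ H.
S↔H cannot be blocked by any observed set — no back-door set.

S→H: no observed back-door set.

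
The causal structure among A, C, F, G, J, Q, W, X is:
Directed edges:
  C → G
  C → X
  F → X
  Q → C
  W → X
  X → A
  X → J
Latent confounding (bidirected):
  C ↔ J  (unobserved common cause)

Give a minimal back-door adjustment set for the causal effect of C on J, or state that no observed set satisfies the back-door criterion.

desc(C)\{C}={A,G,J,X}; candidates ⊆ {F,Q,W}.
C↔J: latent back-door arc(s) into C.
size 0: {}; under {} C still reaches {J,Q} ∋ J.
size 1: {F}, {Q}, {W}; under {F} C still reaches {J,Q} ∋ J.
size 2: {F,Q}, {F,W}, {Q,W}; under {F,Q} C still reaches {J} ∋ J.
C↔J cannot be blocked by any observed set — no back-door set.

C→J: no observed back-door set.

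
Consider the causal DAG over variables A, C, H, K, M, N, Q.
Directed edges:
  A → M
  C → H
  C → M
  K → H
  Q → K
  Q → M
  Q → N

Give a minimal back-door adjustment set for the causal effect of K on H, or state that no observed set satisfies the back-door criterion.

K→H: minimal back-door set ∅.

desc(K)\{K}={H}; candidates ⊆ {A,C,M,N,Q}.
∅: K⊥H given ∅ in G with K→· removed — back-door holds.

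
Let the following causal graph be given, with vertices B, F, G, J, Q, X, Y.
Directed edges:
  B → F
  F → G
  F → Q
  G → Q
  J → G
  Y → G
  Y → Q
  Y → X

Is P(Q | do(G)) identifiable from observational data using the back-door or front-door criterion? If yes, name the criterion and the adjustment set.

P(Q|do(G)): backdoor, adjust for {F, Y}.

desc(G)\{G}={Q}; candidates ⊆ {B,F,J,X,Y}.
size 0: {}; under {} G still reaches {B,F,J,Q,X,Y} ∋ Q.
size 1: {B}, {F}, {J} …(+2); under {B} G still reaches {F,J,Q,X,Y} ∋ Q.
{F,Y}: G⊥Q given {F,Y} in G with G→· removed — back-door holds.
P(Q|do(G)) = Σ_{F,Y} P(Q|G,F,Y)·P(F,Y).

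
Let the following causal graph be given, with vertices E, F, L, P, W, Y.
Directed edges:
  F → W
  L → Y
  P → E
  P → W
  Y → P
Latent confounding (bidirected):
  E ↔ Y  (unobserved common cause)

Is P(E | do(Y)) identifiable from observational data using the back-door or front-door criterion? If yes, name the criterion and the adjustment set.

P(E|do(Y)): frontdoor, adjust for {P}.

desc(Y)\{Y}={E,P,W}; candidates ⊆ {F,L}.
Y↔E: latent back-door arc(s) into Y.
size 0: {}; under {} Y still reaches {E,L} ∋ E.
size 1: {F}, {L}; under {F} Y still reaches {E,L} ∋ E.
size 2: {F,L}; under {F,L} Y still reaches {E} ∋ E.
Y↔E cannot be blocked by any observed set — no back-door set.
{P}: (i) intercepts every directed Y→E path; (ii) no back-door Y→{P}; (iii) {Y} blocks every back-door {P}→E. Front-door holds.
P(E|do(Y)) = Σ_{P} P(P|Y) Σ_{Y'} P(E|P,Y')P(Y').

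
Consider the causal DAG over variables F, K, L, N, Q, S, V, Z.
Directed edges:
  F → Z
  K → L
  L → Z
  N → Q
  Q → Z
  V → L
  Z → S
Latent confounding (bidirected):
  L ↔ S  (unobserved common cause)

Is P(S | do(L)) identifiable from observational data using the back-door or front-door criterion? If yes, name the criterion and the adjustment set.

desc(L)\{L}={S,Z}; candidates ⊆ {F,K,N,Q,V}.
L↔S: latent back-door arc(s) into L.
size 0: {}; under {} L still reaches {K,S,V} ∋ S.
size 1: {F}, {K}, {N} …(+2); under {F} L still reaches {K,S,V} ∋ S.
size 2: {F,K}, {F,N}, {F,Q} …(+7); under {F,K} L still reaches {S,V} ∋ S.
L↔S cannot be blocked by any observed set — no back-door set.
{Z}: (i) intercepts every directed L→S path; (ii) no back-door L→{Z}; (iii) {L} blocks every back-door {Z}→S. Front-door holds.
P(S|do(L)) = Σ_{Z} P(Z|L) Σ_{L'} P(S|Z,L')P(L').

P(S|do(L)): frontdoor, adjust for {Z}.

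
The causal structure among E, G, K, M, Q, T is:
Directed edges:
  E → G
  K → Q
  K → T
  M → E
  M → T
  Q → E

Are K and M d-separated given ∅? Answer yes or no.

Yes — K ⊥ M | ∅.

Bayes-Ball from K | ∅ reaches {E,G,Q,T}.
M ∉ reach(K|∅) ⇒ K ⊥ M | ∅.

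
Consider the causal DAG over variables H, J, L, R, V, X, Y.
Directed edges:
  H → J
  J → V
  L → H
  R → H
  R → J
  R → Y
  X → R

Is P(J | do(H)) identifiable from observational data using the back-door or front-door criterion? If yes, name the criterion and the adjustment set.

desc(H)\{H}={J,V}; candidates ⊆ {L,R,X,Y}.
size 0: {}; under {} H still reaches {J,L,R,V,X,Y} ∋ J.
{R}: H⊥J given {R} in G with H→· removed — back-door holds.
P(J|do(H)) = Σ_{R} P(J|H,R)·P(R).

P(J|do(H)): backdoor, adjust for {R}.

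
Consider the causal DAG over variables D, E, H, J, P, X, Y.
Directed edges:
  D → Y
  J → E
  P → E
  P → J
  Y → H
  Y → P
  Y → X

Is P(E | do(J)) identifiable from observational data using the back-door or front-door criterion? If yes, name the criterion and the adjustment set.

P(E|do(J)): backdoor, adjust for {P}.

desc(J)\{J}={E}; candidates ⊆ {D,H,P,X,Y}.
size 0: {}; under {} J still reaches {D,E,H,P,X,Y} ∋ E.
{P}: J⊥E given {P} in G with J→· removed — back-door holds.
P(E|do(J)) = Σ_{P} P(E|J,P)·P(P).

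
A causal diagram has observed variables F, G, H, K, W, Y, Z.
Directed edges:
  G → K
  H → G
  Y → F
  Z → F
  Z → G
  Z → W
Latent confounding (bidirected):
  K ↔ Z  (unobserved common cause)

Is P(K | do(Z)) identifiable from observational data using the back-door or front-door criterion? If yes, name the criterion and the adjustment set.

P(K|do(Z)): frontdoor, adjust for {G}.

desc(Z)\{Z}={F,G,K,W}; candidates ⊆ {H,Y}.
Z↔K: latent back-door arc(s) into Z.
size 0: {}; under {} Z still reaches {K} ∋ K.
size 1: {H}, {Y}; under {H} Z still reaches {K} ∋ K.
size 2: {H,Y}; under {H,Y} Z still reaches {K} ∋ K.
Z↔K cannot be blocked by any observed set — no back-door set.
{G}: (i) intercepts every directed Z→K path; (ii) no back-door Z→{G}; (iii) {Z} blocks every back-door {G}→K. Front-door holds.
P(K|do(Z)) = Σ_{G} P(G|Z) Σ_{Z'} P(K|G,Z')P(Z').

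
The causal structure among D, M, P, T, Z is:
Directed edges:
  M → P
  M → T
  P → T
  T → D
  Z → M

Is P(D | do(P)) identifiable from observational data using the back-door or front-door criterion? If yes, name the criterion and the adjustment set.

desc(P)\{P}={D,T}; candidates ⊆ {M,Z}.
size 0: {}; under {} P still reaches {D,M,T,Z} ∋ D.
{M}: P⊥D given {M} in G with P→· removed — back-door holds.
P(D|do(P)) = Σ_{M} P(D|P,M)·P(M).

P(D|do(P)): backdoor, adjust for {M}.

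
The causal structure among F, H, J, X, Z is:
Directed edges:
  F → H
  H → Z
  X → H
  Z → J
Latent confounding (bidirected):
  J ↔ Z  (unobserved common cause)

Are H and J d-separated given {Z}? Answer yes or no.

Bayes-Ball from H | {Z} reaches {F,J,X}.
J ∈ reach(H|{Z}) ⇒ H ⊥̸ J | {Z}.

No — H and J are d-connected given {Z}.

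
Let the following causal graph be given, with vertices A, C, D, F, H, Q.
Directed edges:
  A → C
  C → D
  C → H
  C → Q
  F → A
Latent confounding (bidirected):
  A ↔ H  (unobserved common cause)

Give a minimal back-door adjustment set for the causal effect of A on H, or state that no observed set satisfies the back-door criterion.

A→H: no observed back-door set.

desc(A)\{A}={C,D,H,Q}; candidates ⊆ {F}.
A↔H: latent back-door arc(s) into A.
size 0: {}; under {} A still reaches {F,H} ∋ H.
size 1: {F}; under {F} A still reaches {H} ∋ H.
A↔H cannot be blocked by any observed set — no back-door set.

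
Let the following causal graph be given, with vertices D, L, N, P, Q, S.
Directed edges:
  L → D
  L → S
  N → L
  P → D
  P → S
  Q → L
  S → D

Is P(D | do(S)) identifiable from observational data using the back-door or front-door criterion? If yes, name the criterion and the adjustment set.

desc(S)\{S}={D}; candidates ⊆ {L,N,P,Q}.
size 0: {}; under {} S still reaches {D,L,N,P,Q} ∋ D.
size 1: {L}, {N}, {P} …(+1); under {L} S still reaches {D,P} ∋ D.
{L,P}: S⊥D given {L,P} in G with S→· removed — back-door holds.
P(D|do(S)) = Σ_{L,P} P(D|S,L,P)·P(L,P).

P(D|do(S)): backdoor, adjust for {L, P}.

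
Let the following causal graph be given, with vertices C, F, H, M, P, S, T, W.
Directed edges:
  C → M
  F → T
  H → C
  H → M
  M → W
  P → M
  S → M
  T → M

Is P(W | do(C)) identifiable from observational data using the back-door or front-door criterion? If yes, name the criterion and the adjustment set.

P(W|do(C)): backdoor, adjust for {H}.

desc(C)\{C}={M,W}; candidates ⊆ {F,H,P,S,T}.
size 0: {}; under {} C still reaches {H,M,W} ∋ W.
{H}: C⊥W given {H} in G with C→· removed — back-door holds.
P(W|do(C)) = Σ_{H} P(W|C,H)·P(H).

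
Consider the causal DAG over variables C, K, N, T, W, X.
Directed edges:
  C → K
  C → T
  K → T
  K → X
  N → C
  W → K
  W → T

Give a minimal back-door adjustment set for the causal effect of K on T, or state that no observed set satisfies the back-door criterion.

desc(K)\{K}={T,X}; candidates ⊆ {C,N,W}.
size 0: {}; under {} K still reaches {C,N,T,W} ∋ T.
size 1: {C}, {N}, {W}; under {C} K still reaches {T,W} ∋ T.
{C,W}: K⊥T given {C,W} in G with K→· removed — back-door holds.

K→T: minimal back-door set {C, W}.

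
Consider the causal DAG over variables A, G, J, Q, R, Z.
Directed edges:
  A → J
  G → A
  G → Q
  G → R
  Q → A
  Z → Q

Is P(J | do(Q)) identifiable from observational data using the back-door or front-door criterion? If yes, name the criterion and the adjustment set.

P(J|do(Q)): backdoor, adjust for {G}.

desc(Q)\{Q}={A,J}; candidates ⊆ {G,R,Z}.
size 0: {}; under {} Q still reaches {A,G,J,R,Z} ∋ J.
{G}: Q⊥J given {G} in G with Q→· removed — back-door holds.
P(J|do(Q)) = Σ_{G} P(J|Q,G)·P(G).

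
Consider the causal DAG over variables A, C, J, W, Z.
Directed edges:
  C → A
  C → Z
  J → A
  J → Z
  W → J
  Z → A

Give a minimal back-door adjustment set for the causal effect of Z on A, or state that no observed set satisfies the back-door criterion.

Z→A: minimal back-door set {C, J}.

desc(Z)\{Z}={A}; candidates ⊆ {C,J,W}.
size 0: {}; under {} Z still reaches {A,C,J,W} ∋ A.
size 1: {C}, {J}, {W}; under {C} Z still reaches {A,J,W} ∋ A.
{C,J}: Z⊥A given {C,J} in G with Z→· removed — back-door holds.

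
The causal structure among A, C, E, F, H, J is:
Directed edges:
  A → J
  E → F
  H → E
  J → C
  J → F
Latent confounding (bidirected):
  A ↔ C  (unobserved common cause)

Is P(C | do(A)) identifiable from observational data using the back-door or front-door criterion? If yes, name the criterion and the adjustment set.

P(C|do(A)): frontdoor, adjust for {J}.

desc(A)\{A}={C,F,J}; candidates ⊆ {E,H}.
A↔C: latent back-door arc(s) into A.
size 0: {}; under {} A still reaches {C} ∋ C.
size 1: {E}, {H}; under {E} A still reaches {C} ∋ C.
size 2: {E,H}; under {E,H} A still reaches {C} ∋ C.
A↔C cannot be blocked by any observed set — no back-door set.
{J}: (i) intercepts every directed A→C path; (ii) no back-door A→{J}; (iii) {A} blocks every back-door {J}→C. Front-door holds.
P(C|do(A)) = Σ_{J} P(J|A) Σ_{A'} P(C|J,A')P(A').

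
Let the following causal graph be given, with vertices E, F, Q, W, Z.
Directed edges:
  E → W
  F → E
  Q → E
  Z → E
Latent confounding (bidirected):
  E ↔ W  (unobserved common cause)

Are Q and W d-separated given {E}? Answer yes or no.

Bayes-Ball from Q | {E} reaches {F,W,Z}.
W ∈ reach(Q|{E}) ⇒ Q ⊥̸ W | {E}.

No — Q and W are d-connected given {E}.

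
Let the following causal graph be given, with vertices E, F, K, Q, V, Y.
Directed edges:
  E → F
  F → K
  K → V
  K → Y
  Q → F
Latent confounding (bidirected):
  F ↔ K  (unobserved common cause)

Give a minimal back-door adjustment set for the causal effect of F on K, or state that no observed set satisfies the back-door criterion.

F→K: no observed back-door set.

desc(F)\{F}={K,V,Y}; candidates ⊆ {E,Q}.
F↔K: latent back-door arc(s) into F.
size 0: {}; under {} F still reaches {E,K,Q,V,Y} ∋ K.
size 1: {E}, {Q}; under {E} F still reaches {K,Q,V,Y} ∋ K.
size 2: {E,Q}; under {E,Q} F still reaches {K,V,Y} ∋ K.
F↔K cannot be blocked by any observed set — no back-door set.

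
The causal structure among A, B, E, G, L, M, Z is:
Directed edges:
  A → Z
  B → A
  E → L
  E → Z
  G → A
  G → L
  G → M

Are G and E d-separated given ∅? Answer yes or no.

Bayes-Ball from G | ∅ reaches {A,L,M,Z}.
E ∉ reach(G|∅) ⇒ G ⊥ E | ∅.

Yes — G ⊥ E | ∅.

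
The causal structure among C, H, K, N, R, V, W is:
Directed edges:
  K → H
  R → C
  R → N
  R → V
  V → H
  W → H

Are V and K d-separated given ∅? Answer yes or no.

Yes — V ⊥ K | ∅.

Bayes-Ball from V | ∅ reaches {C,H,N,R}.
K ∉ reach(V|∅) ⇒ V ⊥ K | ∅.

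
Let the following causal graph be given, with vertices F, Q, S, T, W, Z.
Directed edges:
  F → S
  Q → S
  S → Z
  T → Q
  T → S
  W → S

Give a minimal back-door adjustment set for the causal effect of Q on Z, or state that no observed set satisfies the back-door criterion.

Q→Z: minimal back-door set {T}.

desc(Q)\{Q}={S,Z}; candidates ⊆ {F,T,W}.
size 0: {}; under {} Q still reaches {S,T,Z} ∋ Z.
{T}: Q⊥Z given {T} in G with Q→· removed — back-door holds.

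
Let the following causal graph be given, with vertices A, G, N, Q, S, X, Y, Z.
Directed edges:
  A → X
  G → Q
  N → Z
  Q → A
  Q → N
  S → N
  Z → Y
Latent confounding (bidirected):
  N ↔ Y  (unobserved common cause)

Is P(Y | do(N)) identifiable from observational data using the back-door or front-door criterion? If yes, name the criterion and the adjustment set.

P(Y|do(N)): frontdoor, adjust for {Z}.

desc(N)\{N}={Y,Z}; candidates ⊆ {A,G,Q,S,X}.
N↔Y: latent back-door arc(s) into N.
size 0: {}; under {} N still reaches {A,G,Q,S,X,Y} ∋ Y.
size 1: {A}, {G}, {Q} …(+2); under {A} N still reaches {G,Q,S,Y} ∋ Y.
size 2: {A,G}, {A,Q}, {A,S} …(+7); under {A,G} N still reaches {Q,S,Y} ∋ Y.
N↔Y cannot be blocked by any observed set — no back-door set.
{Z}: (i) intercepts every directed N→Y path; (ii) no back-door N→{Z}; (iii) {N} blocks every back-door {Z}→Y. Front-door holds.
P(Y|do(N)) = Σ_{Z} P(Z|N) Σ_{N'} P(Y|Z,N')P(N').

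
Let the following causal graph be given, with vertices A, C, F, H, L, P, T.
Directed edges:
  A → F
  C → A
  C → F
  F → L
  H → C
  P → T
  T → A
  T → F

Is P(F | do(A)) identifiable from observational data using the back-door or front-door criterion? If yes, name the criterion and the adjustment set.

P(F|do(A)): backdoor, adjust for {C, T}.

desc(A)\{A}={F,L}; candidates ⊆ {C,H,P,T}.
size 0: {}; under {} A still reaches {C,F,H,L,P,T} ∋ F.
size 1: {C}, {H}, {P} …(+1); under {C} A still reaches {F,L,P,T} ∋ F.
{C,T}: A⊥F given {C,T} in G with A→· removed — back-door holds.
P(F|do(A)) = Σ_{C,T} P(F|A,C,T)·P(C,T).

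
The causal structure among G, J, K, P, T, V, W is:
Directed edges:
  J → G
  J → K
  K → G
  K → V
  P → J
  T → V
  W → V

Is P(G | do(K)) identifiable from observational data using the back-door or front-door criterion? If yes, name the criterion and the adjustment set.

P(G|do(K)): backdoor, adjust for {J}.

desc(K)\{K}={G,V}; candidates ⊆ {J,P,T,W}.
size 0: {}; under {} K still reaches {G,J,P} ∋ G.
{J}: K⊥G given {J} in G with K→· removed — back-door holds.
P(G|do(K)) = Σ_{J} P(G|K,J)·P(J).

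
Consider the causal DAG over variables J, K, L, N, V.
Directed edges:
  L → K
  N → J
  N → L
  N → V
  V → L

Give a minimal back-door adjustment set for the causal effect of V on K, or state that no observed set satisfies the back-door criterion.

desc(V)\{V}={K,L}; candidates ⊆ {J,N}.
size 0: {}; under {} V still reaches {J,K,L,N} ∋ K.
{N}: V⊥K given {N} in G with V→· removed — back-door holds.

V→K: minimal back-door set {N}.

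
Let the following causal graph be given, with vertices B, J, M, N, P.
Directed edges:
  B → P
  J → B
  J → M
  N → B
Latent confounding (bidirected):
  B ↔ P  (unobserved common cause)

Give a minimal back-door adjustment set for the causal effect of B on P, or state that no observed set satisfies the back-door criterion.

desc(B)\{B}={P}; candidates ⊆ {J,M,N}.
B↔P: latent back-door arc(s) into B.
size 0: {}; under {} B still reaches {J,M,N,P} ∋ P.
size 1: {J}, {M}, {N}; under {J} B still reaches {N,P} ∋ P.
size 2: {J,M}, {J,N}, {M,N}; under {J,M} B still reaches {N,P} ∋ P.
B↔P cannot be blocked by any observed set — no back-door set.

B→P: no observed back-door set.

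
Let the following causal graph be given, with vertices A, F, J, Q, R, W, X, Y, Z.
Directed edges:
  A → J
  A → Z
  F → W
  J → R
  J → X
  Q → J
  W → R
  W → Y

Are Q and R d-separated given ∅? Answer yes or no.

No — Q and R are d-connected given ∅.

Bayes-Ball from Q | ∅ reaches {J,R,X}.
R ∈ reach(Q|∅) ⇒ Q ⊥̸ R | ∅.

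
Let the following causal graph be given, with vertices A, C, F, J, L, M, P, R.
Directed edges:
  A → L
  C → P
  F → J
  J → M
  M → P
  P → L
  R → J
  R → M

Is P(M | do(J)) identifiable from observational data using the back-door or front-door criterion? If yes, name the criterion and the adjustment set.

desc(J)\{J}={L,M,P}; candidates ⊆ {A,C,F,R}.
size 0: {}; under {} J still reaches {F,L,M,P,R} ∋ M.
{R}: J⊥M given {R} in G with J→· removed — back-door holds.
P(M|do(J)) = Σ_{R} P(M|J,R)·P(R).

P(M|do(J)): backdoor, adjust for {R}.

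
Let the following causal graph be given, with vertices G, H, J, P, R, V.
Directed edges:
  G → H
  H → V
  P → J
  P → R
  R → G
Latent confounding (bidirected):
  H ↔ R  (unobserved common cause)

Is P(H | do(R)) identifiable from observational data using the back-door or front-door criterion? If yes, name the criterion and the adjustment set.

P(H|do(R)): frontdoor, adjust for {G}.

desc(R)\{R}={G,H,V}; candidates ⊆ {J,P}.
R↔H: latent back-door arc(s) into R.
size 0: {}; under {} R still reaches {H,J,P,V} ∋ H.
size 1: {J}, {P}; under {J} R still reaches {H,P,V} ∋ H.
size 2: {J,P}; under {J,P} R still reaches {H,V} ∋ H.
R↔H cannot be blocked by any observed set — no back-door set.
{G}: (i) intercepts every directed R→H path; (ii) no back-door R→{G}; (iii) {R} blocks every back-door {G}→H. Front-door holds.
P(H|do(R)) = Σ_{G} P(G|R) Σ_{R'} P(H|G,R')P(R').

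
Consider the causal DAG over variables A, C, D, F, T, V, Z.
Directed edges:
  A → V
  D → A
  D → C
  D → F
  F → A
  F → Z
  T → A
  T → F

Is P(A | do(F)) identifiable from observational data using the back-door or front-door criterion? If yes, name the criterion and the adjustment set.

desc(F)\{F}={A,V,Z}; candidates ⊆ {C,D,T}.
size 0: {}; under {} F still reaches {A,C,D,T,V} ∋ A.
size 1: {C}, {D}, {T}; under {C} F still reaches {A,D,T,V} ∋ A.
{D,T}: F⊥A given {D,T} in G with F→· removed — back-door holds.
P(A|do(F)) = Σ_{D,T} P(A|F,D,T)·P(D,T).

P(A|do(F)): backdoor, adjust for {D, T}.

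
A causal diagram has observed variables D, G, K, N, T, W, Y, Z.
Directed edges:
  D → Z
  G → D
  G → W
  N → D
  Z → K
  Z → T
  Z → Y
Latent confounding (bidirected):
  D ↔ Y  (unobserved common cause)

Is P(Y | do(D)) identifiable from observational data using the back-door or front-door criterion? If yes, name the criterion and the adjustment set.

desc(D)\{D}={K,T,Y,Z}; candidates ⊆ {G,N,W}.
D↔Y: latent back-door arc(s) into D.
size 0: {}; under {} D still reaches {G,N,W,Y} ∋ Y.
size 1: {G}, {N}, {W}; under {G} D still reaches {N,Y} ∋ Y.
size 2: {G,N}, {G,W}, {N,W}; under {G,N} D still reaches {Y} ∋ Y.
D↔Y cannot be blocked by any observed set — no back-door set.
{Z}: (i) intercepts every directed D→Y path; (ii) no back-door D→{Z}; (iii) {D} blocks every back-door {Z}→Y. Front-door holds.
P(Y|do(D)) = Σ_{Z} P(Z|D) Σ_{D'} P(Y|Z,D')P(D').

P(Y|do(D)): frontdoor, adjust for {Z}.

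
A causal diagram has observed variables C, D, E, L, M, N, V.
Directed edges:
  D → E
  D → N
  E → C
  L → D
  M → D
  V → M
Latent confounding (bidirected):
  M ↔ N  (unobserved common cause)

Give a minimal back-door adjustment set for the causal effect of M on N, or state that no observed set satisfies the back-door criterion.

M→N: no observed back-door set.

desc(M)\{M}={C,D,E,N}; candidates ⊆ {L,V}.
M↔N: latent back-door arc(s) into M.
size 0: {}; under {} M still reaches {N,V} ∋ N.
size 1: {L}, {V}; under {L} M still reaches {N,V} ∋ N.
size 2: {L,V}; under {L,V} M still reaches {N} ∋ N.
M↔N cannot be blocked by any observed set — no back-door set.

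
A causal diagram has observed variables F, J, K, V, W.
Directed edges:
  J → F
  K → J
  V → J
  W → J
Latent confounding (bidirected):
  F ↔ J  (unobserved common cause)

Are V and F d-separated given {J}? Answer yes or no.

Bayes-Ball from V | {J} reaches {F,K,W}.
F ∈ reach(V|{J}) ⇒ V ⊥̸ F | {J}.

No — V and F are d-connected given {J}.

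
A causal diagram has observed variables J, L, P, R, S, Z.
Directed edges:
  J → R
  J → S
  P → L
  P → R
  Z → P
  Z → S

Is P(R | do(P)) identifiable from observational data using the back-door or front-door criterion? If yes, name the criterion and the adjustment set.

desc(P)\{P}={L,R}; candidates ⊆ {J,S,Z}.
∅: P⊥R given ∅ in G with P→· removed — back-door holds.
P(R|do(P)) = P(R|P) — no adjustment needed.

P(R|do(P)): backdoor, adjust for ∅.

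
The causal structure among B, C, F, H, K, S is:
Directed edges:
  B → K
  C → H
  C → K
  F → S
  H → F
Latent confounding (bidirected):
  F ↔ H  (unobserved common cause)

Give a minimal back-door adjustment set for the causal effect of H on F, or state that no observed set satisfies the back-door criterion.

desc(H)\{H}={F,S}; candidates ⊆ {B,C,K}.
H↔F: latent back-door arc(s) into H.
size 0: {}; under {} H still reaches {C,F,K,S} ∋ F.
size 1: {B}, {C}, {K}; under {B} H still reaches {C,F,K,S} ∋ F.
size 2: {B,C}, {B,K}, {C,K}; under {B,C} H still reaches {F,S} ∋ F.
H↔F cannot be blocked by any observed set — no back-door set.

H→F: no observed back-door set.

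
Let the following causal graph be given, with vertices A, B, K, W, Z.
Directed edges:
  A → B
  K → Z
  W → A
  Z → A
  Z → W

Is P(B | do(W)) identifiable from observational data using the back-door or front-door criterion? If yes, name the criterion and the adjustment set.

desc(W)\{W}={A,B}; candidates ⊆ {K,Z}.
size 0: {}; under {} W still reaches {A,B,K,Z} ∋ B.
{Z}: W⊥B given {Z} in G with W→· removed — back-door holds.
P(B|do(W)) = Σ_{Z} P(B|W,Z)·P(Z).

P(B|do(W)): backdoor, adjust for {Z}.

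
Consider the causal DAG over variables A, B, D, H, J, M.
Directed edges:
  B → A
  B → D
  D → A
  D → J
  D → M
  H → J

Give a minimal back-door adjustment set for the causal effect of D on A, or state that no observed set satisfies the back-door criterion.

D→A: minimal back-door set {B}.

desc(D)\{D}={A,J,M}; candidates ⊆ {B,H}.
size 0: {}; under {} D still reaches {A,B} ∋ A.
{B}: D⊥A given {B} in G with D→· removed — back-door holds.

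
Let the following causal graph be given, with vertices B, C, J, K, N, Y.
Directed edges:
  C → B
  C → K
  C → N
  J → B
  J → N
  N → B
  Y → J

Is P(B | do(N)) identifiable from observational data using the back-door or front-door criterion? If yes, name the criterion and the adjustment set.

desc(N)\{N}={B}; candidates ⊆ {C,J,K,Y}.
size 0: {}; under {} N still reaches {B,C,J,K,Y} ∋ B.
size 1: {C}, {J}, {K} …(+1); under {C} N still reaches {B,J,Y} ∋ B.
{C,J}: N⊥B given {C,J} in G with N→· removed — back-door holds.
P(B|do(N)) = Σ_{C,J} P(B|N,C,J)·P(C,J).

P(B|do(N)): backdoor, adjust for {C, J}.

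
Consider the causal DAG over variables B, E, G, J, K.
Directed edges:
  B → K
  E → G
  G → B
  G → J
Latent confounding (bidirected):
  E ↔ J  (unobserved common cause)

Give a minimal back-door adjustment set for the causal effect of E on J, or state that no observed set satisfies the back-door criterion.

E→J: no observed back-door set.

desc(E)\{E}={B,G,J,K}; candidates ⊆ {—}.
E↔J: latent back-door arc(s) into E.
size 0: {}; under {} E still reaches {J} ∋ J.
E↔J cannot be blocked by any observed set — no back-door set.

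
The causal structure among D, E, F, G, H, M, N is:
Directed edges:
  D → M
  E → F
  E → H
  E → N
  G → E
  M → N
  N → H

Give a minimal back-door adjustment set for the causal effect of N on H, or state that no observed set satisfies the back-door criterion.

N→H: minimal back-door set {E}.

desc(N)\{N}={H}; candidates ⊆ {D,E,F,G,M}.
size 0: {}; under {} N still reaches {D,E,F,G,H,M} ∋ H.
{E}: N⊥H given {E} in G with N→· removed — back-door holds.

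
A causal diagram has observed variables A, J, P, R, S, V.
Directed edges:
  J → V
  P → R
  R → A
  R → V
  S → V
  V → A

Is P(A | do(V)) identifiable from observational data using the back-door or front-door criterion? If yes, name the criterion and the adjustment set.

desc(V)\{V}={A}; candidates ⊆ {J,P,R,S}.
size 0: {}; under {} V still reaches {A,J,P,R,S} ∋ A.
{R}: V⊥A given {R} in G with V→· removed — back-door holds.
P(A|do(V)) = Σ_{R} P(A|V,R)·P(R).

P(A|do(V)): backdoor, adjust for {R}.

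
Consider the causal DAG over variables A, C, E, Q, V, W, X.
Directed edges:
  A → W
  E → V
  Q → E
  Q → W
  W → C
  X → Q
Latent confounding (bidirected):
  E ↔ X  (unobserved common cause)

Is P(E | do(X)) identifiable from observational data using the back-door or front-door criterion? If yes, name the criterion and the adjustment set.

desc(X)\{X}={C,E,Q,V,W}; candidates ⊆ {A}.
X↔E: latent back-door arc(s) into X.
size 0: {}; under {} X still reaches {E,V} ∋ E.
size 1: {A}; under {A} X still reaches {E,V} ∋ E.
X↔E cannot be blocked by any observed set — no back-door set.
{Q}: (i) intercepts every directed X→E path; (ii) no back-door X→{Q}; (iii) {X} blocks every back-door {Q}→E. Front-door holds.
P(E|do(X)) = Σ_{Q} P(Q|X) Σ_{X'} P(E|Q,X')P(X').

P(E|do(X)): frontdoor, adjust for {Q}.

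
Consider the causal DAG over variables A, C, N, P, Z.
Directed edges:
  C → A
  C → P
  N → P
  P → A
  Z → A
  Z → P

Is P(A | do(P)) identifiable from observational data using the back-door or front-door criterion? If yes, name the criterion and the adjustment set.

P(A|do(P)): backdoor, adjust for {C, Z}.

desc(P)\{P}={A}; candidates ⊆ {C,N,Z}.
size 0: {}; under {} P still reaches {A,C,N,Z} ∋ A.
size 1: {C}, {N}, {Z}; under {C} P still reaches {A,N,Z} ∋ A.
{C,Z}: P⊥A given {C,Z} in G with P→· removed — back-door holds.
P(A|do(P)) = Σ_{C,Z} P(A|P,C,Z)·P(C,Z).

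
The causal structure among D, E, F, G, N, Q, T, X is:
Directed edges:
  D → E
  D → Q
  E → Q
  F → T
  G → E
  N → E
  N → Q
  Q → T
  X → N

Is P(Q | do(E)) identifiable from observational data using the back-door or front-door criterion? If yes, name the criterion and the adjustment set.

desc(E)\{E}={Q,T}; candidates ⊆ {D,F,G,N,X}.
size 0: {}; under {} E still reaches {D,G,N,Q,T,X} ∋ Q.
size 1: {D}, {F}, {G} …(+2); under {D} E still reaches {G,N,Q,T,X} ∋ Q.
{D,N}: E⊥Q given {D,N} in G with E→· removed — back-door holds.
P(Q|do(E)) = Σ_{D,N} P(Q|E,D,N)·P(D,N).

P(Q|do(E)): backdoor, adjust for {D, N}.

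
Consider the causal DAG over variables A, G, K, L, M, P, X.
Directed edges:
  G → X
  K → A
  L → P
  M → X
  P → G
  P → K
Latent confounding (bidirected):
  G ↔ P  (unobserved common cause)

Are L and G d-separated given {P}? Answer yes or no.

No — L and G are d-connected given {P}.

Bayes-Ball from L | {P} reaches {G,X}.
G ∈ reach(L|{P}) ⇒ L ⊥̸ G | {P}.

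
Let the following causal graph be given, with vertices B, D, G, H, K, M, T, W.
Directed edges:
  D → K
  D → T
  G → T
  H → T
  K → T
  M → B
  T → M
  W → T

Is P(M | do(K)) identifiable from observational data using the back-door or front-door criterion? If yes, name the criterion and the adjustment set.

desc(K)\{K}={B,M,T}; candidates ⊆ {D,G,H,W}.
size 0: {}; under {} K still reaches {B,D,M,T} ∋ M.
{D}: K⊥M given {D} in G with K→· removed — back-door holds.
P(M|do(K)) = Σ_{D} P(M|K,D)·P(D).

P(M|do(K)): backdoor, adjust for {D}.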